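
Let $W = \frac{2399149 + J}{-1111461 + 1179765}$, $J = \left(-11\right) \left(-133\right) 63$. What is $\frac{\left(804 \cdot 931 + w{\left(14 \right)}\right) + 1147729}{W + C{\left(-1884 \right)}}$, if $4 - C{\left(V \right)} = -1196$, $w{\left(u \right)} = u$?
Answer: $\frac{64761310584}{42228059} \approx 1533.6$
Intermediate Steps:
$J = 92169$ ($J = 1463 \cdot 63 = 92169$)
$C{\left(V \right)} = 1200$ ($C{\left(V \right)} = 4 - -1196 = 4 + 1196 = 1200$)
$W = \frac{1245659}{34152}$ ($W = \frac{2399149 + 92169}{-1111461 + 1179765} = \frac{2491318}{68304} = 2491318 \cdot \frac{1}{68304} = \frac{1245659}{34152} \approx 36.474$)
$\frac{\left(804 \cdot 931 + w{\left(14 \right)}\right) + 1147729}{W + C{\left(-1884 \right)}} = \frac{\left(804 \cdot 931 + 14\right) + 1147729}{\frac{1245659}{34152} + 1200} = \frac{\left(748524 + 14\right) + 1147729}{\frac{42228059}{34152}} = \left(748538 + 1147729\right) \frac{34152}{42228059} = 1896267 \cdot \frac{34152}{42228059} = \frac{64761310584}{42228059}$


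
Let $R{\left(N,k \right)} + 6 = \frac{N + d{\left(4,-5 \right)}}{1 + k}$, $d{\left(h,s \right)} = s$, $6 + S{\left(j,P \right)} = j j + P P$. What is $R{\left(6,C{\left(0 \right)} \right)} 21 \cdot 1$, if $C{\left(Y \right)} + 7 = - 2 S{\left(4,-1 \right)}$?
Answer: $- \frac{507}{4} \approx -126.75$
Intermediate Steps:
$S{\left(j,P \right)} = -6 + P^{2} + j^{2}$ ($S{\left(j,P \right)} = -6 + \left(j j + P P\right) = -6 + \left(j^{2} + P^{2}\right) = -6 + \left(P^{2} + j^{2}\right) = -6 + P^{2} + j^{2}$)
$C{\left(Y \right)} = -29$ ($C{\left(Y \right)} = -7 - 2 \left(-6 + \left(-1\right)^{2} + 4^{2}\right) = -7 - 2 \left(-6 + 1 + 16\right) = -7 - 22 = -29$)
$R{\left(N,k \right)} = -6 + \frac{-5 + N}{1 + k}$ ($R{\left(N,k \right)} = -6 + \frac{N - 5}{1 + k} = -6 + \frac{-5 + N}{1 + k}$)
$R{\left(6,C{\left(0 \right)} \right)} 21 \cdot 1 = \frac{-11 + 6 - -174}{1 - 29} \cdot 21 \cdot 1 = \frac{-11 + 6 + 174}{-28} \cdot 21 \cdot 1 = \left(- \frac{1}{28}\right) 169 \cdot 21 \cdot 1 = \left(- \frac{169}{28}\right) 21 \cdot 1 = \left(- \frac{507}{4}\right) 1 = - \frac{507}{4}$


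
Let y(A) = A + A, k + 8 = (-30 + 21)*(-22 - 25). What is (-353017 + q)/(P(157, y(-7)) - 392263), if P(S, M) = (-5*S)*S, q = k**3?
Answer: -11853393/85918 ≈ -137.96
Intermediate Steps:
k = 415 (k = -8 + (-30 + 21)*(-22 - 25) = -8 - 9*(-47) = -8 + 423 = 415)
y(A) = 2*A
q = 71473375 (q = 415**3 = 71473375)
P(S, M) = -5*S**2
(-353017 + q)/(P(157, y(-7)) - 392263) = (-353017 + 71473375)/(-5*157**2 - 392263) = 71120358/(-5*24649 - 392263) = 71120358/(-123245 - 392263) = 71120358/(-515508) = 71120358*(-1/515508) = -11853393/85918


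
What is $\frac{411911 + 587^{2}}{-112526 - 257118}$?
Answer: $- \frac{189120}{92411} \approx -2.0465$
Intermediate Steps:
$\frac{411911 + 587^{2}}{-112526 - 257118} = \frac{411911 + 344569}{-369644} = 756480 \left(- \frac{1}{369644}\right) = - \frac{189120}{92411}$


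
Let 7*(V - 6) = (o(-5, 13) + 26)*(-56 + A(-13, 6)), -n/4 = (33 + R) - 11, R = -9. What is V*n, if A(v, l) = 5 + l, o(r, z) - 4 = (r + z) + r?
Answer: 75036/7 ≈ 10719.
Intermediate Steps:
o(r, z) = 4 + z + 2*r (o(r, z) = 4 + ((r + z) + r) = 4 + (z + 2*r) = 4 + z + 2*r)
n = -52 (n = -4*((33 - 9) - 11) = -4*(24 - 11) = -4*13 = -52)
V = -1443/7 (V = 6 + (((4 + 13 + 2*(-5)) + 26)*(-56 + (5 + 6)))/7 = 6 + (((4 + 13 - 10) + 26)*(-56 + 11))/7 = 6 + ((7 + 26)*(-45))/7 = 6 + (33*(-45))/7 = 6 + (⅐)*(-1485) = 6 - 1485/7 = -1443/7 ≈ -206.14)
V*n = -1443/7*(-52) = 75036/7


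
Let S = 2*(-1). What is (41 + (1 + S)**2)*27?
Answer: 1134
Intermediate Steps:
S = -2
(41 + (1 + S)**2)*27 = (41 + (1 - 2)**2)*27 = (41 + (-1)**2)*27 = (41 + 1)*27 = 42*27 = 1134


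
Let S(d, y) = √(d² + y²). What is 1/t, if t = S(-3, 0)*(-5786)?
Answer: -1/17358 ≈ -5.7610e-5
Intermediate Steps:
t = -17358 (t = √((-3)² + 0²)*(-5786) = √(9 + 0)*(-5786) = √9*(-5786) = 3*(-5786) = -17358)
1/t = 1/(-17358) = -1/17358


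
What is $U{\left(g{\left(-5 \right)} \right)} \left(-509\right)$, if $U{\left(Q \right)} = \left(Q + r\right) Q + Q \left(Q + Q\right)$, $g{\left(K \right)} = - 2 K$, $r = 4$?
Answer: $-173060$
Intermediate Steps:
$U{\left(Q \right)} = 2 Q^{2} + Q \left(4 + Q\right)$ ($U{\left(Q \right)} = \left(Q + 4\right) Q + Q \left(Q + Q\right) = \left(4 + Q\right) Q + Q 2 Q = Q \left(4 + Q\right) + 2 Q^{2} = 2 Q^{2} + Q \left(4 + Q\right)$)
$U{\left(g{\left(-5 \right)} \right)} \left(-509\right) = \left(-2\right) \left(-5\right) \left(4 + 3 \left(\left(-2\right) \left(-5\right)\right)\right) \left(-509\right) = 10 \left(4 + 3 \cdot 10\right) \left(-509\right) = 10 \left(4 + 30\right) \left(-509\right) = 10 \cdot 34 \left(-509\right) = 340 \left(-509\right) = -173060$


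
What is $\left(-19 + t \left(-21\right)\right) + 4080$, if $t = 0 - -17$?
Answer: $3704$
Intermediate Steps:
$t = 17$ ($t = 0 + 17 = 17$)
$\left(-19 + t \left(-21\right)\right) + 4080 = \left(-19 + 17 \left(-21\right)\right) + 4080 = \left(-19 - 357\right) + 4080 = -376 + 4080 = 3704$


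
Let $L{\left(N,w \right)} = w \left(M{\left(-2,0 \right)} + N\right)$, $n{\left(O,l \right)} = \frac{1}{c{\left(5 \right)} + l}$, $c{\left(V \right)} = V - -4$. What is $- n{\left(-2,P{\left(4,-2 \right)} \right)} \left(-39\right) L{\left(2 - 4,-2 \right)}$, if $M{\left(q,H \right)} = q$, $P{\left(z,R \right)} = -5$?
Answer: $78$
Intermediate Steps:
$c{\left(V \right)} = 4 + V$ ($c{\left(V \right)} = V + 4 = 4 + V$)
$n{\left(O,l \right)} = \frac{1}{9 + l}$ ($n{\left(O,l \right)} = \frac{1}{\left(4 + 5\right) + l} = \frac{1}{9 + l}$)
$L{\left(N,w \right)} = w \left(-2 + N\right)$
$- n{\left(-2,P{\left(4,-2 \right)} \right)} \left(-39\right) L{\left(2 - 4,-2 \right)} = - \frac{1}{9 - 5} \left(-39\right) \left(- 2 \left(-2 + \left(2 - 4\right)\right)\right) = - \frac{1}{4} \left(-39\right) \left(- 2 \left(-2 + \left(2 - 4\right)\right)\right) = - \frac{1}{4} \left(-39\right) \left(- 2 \left(-2 - 2\right)\right) = - \frac{\left(-39\right) \left(\left(-2\right) \left(-4\right)\right)}{4} = - \frac{\left(-39\right) 8}{4} = \left(-1\right) \left(-78\right) = 78$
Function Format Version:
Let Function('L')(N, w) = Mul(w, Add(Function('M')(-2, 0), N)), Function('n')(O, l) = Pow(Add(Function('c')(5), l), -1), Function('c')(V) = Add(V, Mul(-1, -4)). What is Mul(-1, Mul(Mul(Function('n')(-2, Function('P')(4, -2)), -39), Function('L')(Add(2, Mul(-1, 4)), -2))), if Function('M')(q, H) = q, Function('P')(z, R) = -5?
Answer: 78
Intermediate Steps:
Function('c')(V) = Add(4, V) (Function('c')(V) = Add(V, 4) = Add(4, V))
Function('n')(O, l) = Pow(Add(9, l), -1) (Function('n')(O, l) = Pow(Add(Add(4, 5), l), -1) = Pow(Add(9, l), -1))
Function('L')(N, w) = Mul(w, Add(-2, N))
Mul(-1, Mul(Mul(Function('n')(-2, Function('P')(4, -2)), -39), Function('L')(Add(2, Mul(-1, 4)), -2))) = Mul(-1, Mul(Mul(Pow(Add(9, -5), -1), -39), Mul(-2, Add(-2, Add(2, Mul(-1, 4)))))) = Mul(-1, Mul(Mul(Pow(4, -1), -39), Mul(-2, Add(-2, Add(2, -4))))) = Mul(-1, Mul(Mul(Rational(1, 4), -39), Mul(-2, Add(-2, -2)))) = Mul(-1, Mul(Rational(-39, 4), Mul(-2, -4))) = Mul(-1, Mul(Rational(-39, 4), 8)) = Mul(-1, -78) = 78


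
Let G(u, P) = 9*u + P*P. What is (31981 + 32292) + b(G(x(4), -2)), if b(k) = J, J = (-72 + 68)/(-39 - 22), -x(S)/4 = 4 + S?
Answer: 3920657/61 ≈ 64273.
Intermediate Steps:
x(S) = -16 - 4*S (x(S) = -4*(4 + S) = -16 - 4*S)
G(u, P) = P**2 + 9*u (G(u, P) = 9*u + P**2 = P**2 + 9*u)
J = 4/61 (J = -4/(-61) = -4*(-1/61) = 4/61 ≈ 0.065574)
b(k) = 4/61
(31981 + 32292) + b(G(x(4), -2)) = (31981 + 32292) + 4/61 = 64273 + 4/61 = 3920657/61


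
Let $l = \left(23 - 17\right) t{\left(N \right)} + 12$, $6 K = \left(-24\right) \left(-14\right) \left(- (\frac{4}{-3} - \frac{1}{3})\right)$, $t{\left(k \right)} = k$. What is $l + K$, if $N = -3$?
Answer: $\frac{262}{3} \approx 87.333$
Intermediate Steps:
$K = \frac{280}{3}$ ($K = \frac{\left(-24\right) \left(-14\right) \left(- (\frac{4}{-3} - \frac{1}{3})\right)}{6} = \frac{336 \left(- (4 \left(- \frac{1}{3}\right) - \frac{1}{3})\right)}{6} = \frac{336 \left(- (- \frac{4}{3} - \frac{1}{3})\right)}{6} = \frac{336 \left(\left(-1\right) \left(- \frac{5}{3}\right)\right)}{6} = \frac{336 \cdot \frac{5}{3}}{6} = \frac{1}{6} \cdot 560 = \frac{280}{3} \approx 93.333$)
$l = -6$ ($l = \left(23 - 17\right) \left(-3\right) + 12 = 6 \left(-3\right) + 12 = -18 + 12 = -6$)
$l + K = -6 + \frac{280}{3} = \frac{262}{3}$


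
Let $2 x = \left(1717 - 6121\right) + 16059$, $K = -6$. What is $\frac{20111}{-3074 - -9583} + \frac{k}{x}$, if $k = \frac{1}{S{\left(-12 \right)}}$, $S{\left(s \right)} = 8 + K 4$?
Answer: $\frac{1875143131}{606899160} \approx 3.0897$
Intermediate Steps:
$S{\left(s \right)} = -16$ ($S{\left(s \right)} = 8 - 24 = -16$)
$x = \frac{11655}{2}$ ($x = \frac{\left(1717 - 6121\right) + 16059}{2} = \frac{-4404 + 16059}{2} = \frac{1}{2} \cdot 11655 = \frac{11655}{2} \approx 5827.5$)
$k = - \frac{1}{16}$ ($k = \frac{1}{-16} = - \frac{1}{16} \approx -0.0625$)
$\frac{20111}{-3074 - -9583} + \frac{k}{x} = \frac{20111}{-3074 - -9583} - \frac{1}{16 \cdot \frac{11655}{2}} = \frac{20111}{-3074 + 9583} - \frac{1}{93240} = \frac{20111}{6509} - \frac{1}{93240} = \frac{1875143131}{606899160}$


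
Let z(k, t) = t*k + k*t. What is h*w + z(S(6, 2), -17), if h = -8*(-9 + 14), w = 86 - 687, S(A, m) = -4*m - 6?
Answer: 24516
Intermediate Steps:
S(A, m) = -6 - 4*m
w = -601
h = -40 (h = -8*5 = -40)
z(k, t) = 2*k*t (z(k, t) = k*t + k*t = 2*k*t)
h*w + z(S(6, 2), -17) = -40*(-601) + 2*(-6 - 4*2)*(-17) = 24040 + 2*(-6 - 8)*(-17) = 24040 + 2*(-14)*(-17) = 24040 + 476 = 24516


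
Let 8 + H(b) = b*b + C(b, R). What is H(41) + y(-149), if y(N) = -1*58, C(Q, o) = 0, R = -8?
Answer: 1615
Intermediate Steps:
y(N) = -58
H(b) = -8 + b² (H(b) = -8 + (b*b + 0) = -8 + (b² + 0) = -8 + b²)
H(41) + y(-149) = (-8 + 41²) - 58 = (-8 + 1681) - 58 = 1673 - 58 = 1615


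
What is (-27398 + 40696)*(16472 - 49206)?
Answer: -435296732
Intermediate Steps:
(-27398 + 40696)*(16472 - 49206) = 13298*(-32734) = -435296732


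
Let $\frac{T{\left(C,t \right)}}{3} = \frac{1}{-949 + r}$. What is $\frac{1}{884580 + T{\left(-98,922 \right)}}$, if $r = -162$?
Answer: $\frac{1111}{982768377} \approx 1.1305 \cdot 10^{-6}$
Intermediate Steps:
$T{\left(C,t \right)} = - \frac{3}{1111}$ ($T{\left(C,t \right)} = \frac{3}{-949 - 162} = \frac{3}{-1111} = 3 \left(- \frac{1}{1111}\right) = - \frac{3}{1111}$)
$\frac{1}{884580 + T{\left(-98,922 \right)}} = \frac{1}{884580 - \frac{3}{1111}} = \frac{1}{\frac{982768377}{1111}} = \frac{1111}{982768377}$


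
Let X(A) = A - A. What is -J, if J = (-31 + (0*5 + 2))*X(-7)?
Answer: 0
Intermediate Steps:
X(A) = 0
J = 0 (J = (-31 + (0*5 + 2))*0 = (-31 + (0 + 2))*0 = (-31 + 2)*0 = -29*0 = 0)
-J = -1*0 = 0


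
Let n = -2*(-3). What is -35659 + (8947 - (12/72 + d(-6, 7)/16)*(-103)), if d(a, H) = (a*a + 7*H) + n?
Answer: -1253233/48 ≈ -26109.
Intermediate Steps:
n = 6
d(a, H) = 6 + a**2 + 7*H (d(a, H) = (a*a + 7*H) + 6 = (a**2 + 7*H) + 6 = 6 + a**2 + 7*H)
-35659 + (8947 - (12/72 + d(-6, 7)/16)*(-103)) = -35659 + (8947 - (12/72 + (6 + (-6)**2 + 7*7)/16)*(-103)) = -35659 + (8947 - (12*(1/72) + (6 + 36 + 49)*(1/16))*(-103)) = -35659 + (8947 - (1/6 + 91*(1/16))*(-103)) = -35659 + (8947 - (1/6 + 91/16)*(-103)) = -35659 + (8947 - 281*(-103)/48) = -35659 + (8947 - 1*(-28943/48)) = -35659 + (8947 + 28943/48) = -35659 + 458399/48 = -1253233/48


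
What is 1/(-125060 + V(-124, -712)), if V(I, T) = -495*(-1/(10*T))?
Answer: -1424/178085539 ≈ -7.9962e-6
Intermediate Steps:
V(I, T) = 99/(2*T) (V(I, T) = -495*(-1/(10*T)) = -(-99)/(2*T) = 99/(2*T))
1/(-125060 + V(-124, -712)) = 1/(-125060 + (99/2)/(-712)) = 1/(-125060 + (99/2)*(-1/712)) = 1/(-125060 - 99/1424) = 1/(-178085539/1424) = -1424/178085539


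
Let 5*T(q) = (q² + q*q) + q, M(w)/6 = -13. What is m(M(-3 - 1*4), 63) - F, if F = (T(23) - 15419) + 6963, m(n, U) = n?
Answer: 40809/5 ≈ 8161.8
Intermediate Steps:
M(w) = -78 (M(w) = 6*(-13) = -78)
T(q) = q/5 + 2*q²/5 (T(q) = ((q² + q*q) + q)/5 = ((q² + q²) + q)/5 = (2*q² + q)/5 = (q + 2*q²)/5 = q/5 + 2*q²/5)
F = -41199/5 (F = ((⅕)*23*(1 + 2*23) - 15419) + 6963 = ((⅕)*23*(1 + 46) - 15419) + 6963 = ((⅕)*23*47 - 15419) + 6963 = (1081/5 - 15419) + 6963 = -76014/5 + 6963 = -41199/5 ≈ -8239.8)
m(M(-3 - 1*4), 63) - F = -78 - 1*(-41199/5) = -78 + 41199/5 = 40809/5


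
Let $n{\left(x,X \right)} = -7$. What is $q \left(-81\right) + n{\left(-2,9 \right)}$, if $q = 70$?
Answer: $-5677$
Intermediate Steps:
$q \left(-81\right) + n{\left(-2,9 \right)} = 70 \left(-81\right) - 7 = -5670 - 7 = -5677$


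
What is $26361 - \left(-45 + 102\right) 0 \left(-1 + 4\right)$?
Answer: $26361$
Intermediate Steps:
$26361 - \left(-45 + 102\right) 0 \left(-1 + 4\right) = 26361 - 57 \cdot 0 \cdot 3 = 26361 - 57 \cdot 0 = 26361 - 0 = 26361 + 0 = 26361$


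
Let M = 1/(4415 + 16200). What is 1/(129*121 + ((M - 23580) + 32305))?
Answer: 20615/501645411 ≈ 4.1095e-5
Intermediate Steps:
M = 1/20615 ≈ 4.8508e-5
1/(129*121 + ((M - 23580) + 32305)) = 1/(129*121 + ((1/20615 - 23580) + 32305)) = 1/(15609 + (-486101699/20615 + 32305)) = 1/(15609 + 179865876/20615) = 1/(501645411/20615) = 20615/501645411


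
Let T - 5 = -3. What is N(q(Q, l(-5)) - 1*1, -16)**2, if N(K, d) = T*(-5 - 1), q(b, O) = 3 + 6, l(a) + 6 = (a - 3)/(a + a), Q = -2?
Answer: 144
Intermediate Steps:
T = 2 (T = 5 - 3 = 2)
l(a) = -6 + (-3 + a)/(2*a) (l(a) = -6 + (a - 3)/(a + a) = -6 + (-3 + a)/((2*a)) = -6 + (-3 + a)*(1/(2*a)) = -6 + (-3 + a)/(2*a))
q(b, O) = 9
N(K, d) = -12 (N(K, d) = 2*(-5 - 1) = 2*(-6) = -12)
N(q(Q, l(-5)) - 1*1, -16)**2 = (-12)**2 = 144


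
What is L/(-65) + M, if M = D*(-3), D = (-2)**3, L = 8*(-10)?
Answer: 328/13 ≈ 25.231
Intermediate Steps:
L = -80
D = -8
M = 24 (M = -8*(-3) = 24)
L/(-65) + M = -80/(-65) + 24 = -1/65*(-80) + 24 = 16/13 + 24 = 328/13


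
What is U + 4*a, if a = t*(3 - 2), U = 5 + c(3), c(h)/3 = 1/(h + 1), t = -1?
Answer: 7/4 ≈ 1.7500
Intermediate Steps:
c(h) = 3/(1 + h) (c(h) = 3/(h + 1) = 3/(1 + h))
U = 23/4 (U = 5 + 3/(1 + 3) = 5 + 3/4 = 5 + 3*(¼) = 5 + ¾ = 23/4 ≈ 5.7500)
a = -1 (a = -(3 - 2) = -1*1 = -1)
U + 4*a = 23/4 + 4*(-1) = 23/4 - 4 = 7/4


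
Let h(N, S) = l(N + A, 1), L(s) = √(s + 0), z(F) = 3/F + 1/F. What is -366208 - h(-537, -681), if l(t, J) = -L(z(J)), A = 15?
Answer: -366206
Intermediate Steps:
z(F) = 4/F (z(F) = 3/F + 1/F = 4/F)
L(s) = √s
l(t, J) = -2*√(1/J) (l(t, J) = -√(4/J) = -2*√(1/J))
h(N, S) = -2 (h(N, S) = -2*√(1/1) = -2*√1 = -2*1 = -2)
-366208 - h(-537, -681) = -366208 - 1*(-2) = -366208 + 2 = -366206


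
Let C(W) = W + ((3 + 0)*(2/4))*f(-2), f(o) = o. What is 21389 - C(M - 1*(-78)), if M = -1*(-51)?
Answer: 21263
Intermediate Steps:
M = 51
C(W) = -3 + W (C(W) = W + ((3 + 0)*(2/4))*(-2) = W + (3*(2*(¼)))*(-2) = W + (3*(½))*(-2) = W + (3/2)*(-2) = W - 3 = -3 + W)
21389 - C(M - 1*(-78)) = 21389 - (-3 + (51 - 1*(-78))) = 21389 - (-3 + (51 + 78)) = 21389 - (-3 + 129) = 21389 - 1*126 = 21389 - 126 = 21263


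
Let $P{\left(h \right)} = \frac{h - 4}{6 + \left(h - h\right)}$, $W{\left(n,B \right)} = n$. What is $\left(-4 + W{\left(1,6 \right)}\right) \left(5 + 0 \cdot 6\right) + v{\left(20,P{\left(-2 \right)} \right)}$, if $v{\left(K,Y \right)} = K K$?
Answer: $385$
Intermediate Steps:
$P{\left(h \right)} = - \frac{2}{3} + \frac{h}{6}$ ($P{\left(h \right)} = \frac{-4 + h}{6 + 0} = \frac{-4 + h}{6} = \left(-4 + h\right) \frac{1}{6} = - \frac{2}{3} + \frac{h}{6}$)
$v{\left(K,Y \right)} = K^{2}$
$\left(-4 + W{\left(1,6 \right)}\right) \left(5 + 0 \cdot 6\right) + v{\left(20,P{\left(-2 \right)} \right)} = \left(-4 + 1\right) \left(5 + 0 \cdot 6\right) + 20^{2} = - 3 \left(5 + 0\right) + 400 = \left(-3\right) 5 + 400 = -15 + 400 = 385$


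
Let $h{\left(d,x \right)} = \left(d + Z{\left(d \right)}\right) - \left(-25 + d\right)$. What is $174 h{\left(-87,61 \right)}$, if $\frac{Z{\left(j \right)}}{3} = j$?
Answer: $-41064$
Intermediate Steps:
$Z{\left(j \right)} = 3 j$
$h{\left(d,x \right)} = 25 + 3 d$ ($h{\left(d,x \right)} = \left(d + 3 d\right) - \left(-25 + d\right) = 4 d - \left(-25 + d\right) = 25 + 3 d$)
$174 h{\left(-87,61 \right)} = 174 \left(25 + 3 \left(-87\right)\right) = 174 \left(25 - 261\right) = 174 \left(-236\right) = -41064$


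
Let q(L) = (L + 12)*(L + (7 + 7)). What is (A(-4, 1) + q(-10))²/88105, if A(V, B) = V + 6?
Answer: 20/17621 ≈ 0.0011350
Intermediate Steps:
A(V, B) = 6 + V
q(L) = (12 + L)*(14 + L) (q(L) = (12 + L)*(L + 14) = (12 + L)*(14 + L))
(A(-4, 1) + q(-10))²/88105 = ((6 - 4) + (168 + (-10)² + 26*(-10)))²/88105 = (2 + (168 + 100 - 260))²*(1/88105) = (2 + 8)²*(1/88105) = 10²*(1/88105) = 100*(1/88105) = 20/17621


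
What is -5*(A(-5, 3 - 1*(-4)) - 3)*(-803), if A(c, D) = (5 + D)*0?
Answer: -12045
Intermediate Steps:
A(c, D) = 0
-5*(A(-5, 3 - 1*(-4)) - 3)*(-803) = -5*(0 - 3)*(-803) = -5*(-3)*(-803) = 15*(-803) = -12045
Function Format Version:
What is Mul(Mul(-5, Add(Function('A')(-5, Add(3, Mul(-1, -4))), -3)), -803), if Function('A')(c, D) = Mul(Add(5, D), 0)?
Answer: -12045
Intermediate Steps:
Function('A')(c, D) = 0
Mul(Mul(-5, Add(Function('A')(-5, Add(3, Mul(-1, -4))), -3)), -803) = Mul(Mul(-5, Add(0, -3)), -803) = Mul(Mul(-5, -3), -803) = Mul(15, -803) = -12045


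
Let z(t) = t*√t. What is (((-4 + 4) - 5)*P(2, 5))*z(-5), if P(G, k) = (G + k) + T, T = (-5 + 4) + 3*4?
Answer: 450*I*√5 ≈ 1006.2*I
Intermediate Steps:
z(t) = t^(3/2)
T = 11 (T = -1 + 12 = 11)
P(G, k) = 11 + G + k (P(G, k) = (G + k) + 11 = 11 + G + k)
(((-4 + 4) - 5)*P(2, 5))*z(-5) = (((-4 + 4) - 5)*(11 + 2 + 5))*(-5)^(3/2) = ((0 - 5)*18)*(-5*I*√5) = (-5*18)*(-5*I*√5) = -(-450)*I*√5 = 450*I*√5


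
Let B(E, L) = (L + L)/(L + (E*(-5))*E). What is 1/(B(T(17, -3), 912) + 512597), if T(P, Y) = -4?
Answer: 26/13327579 ≈ 1.9508e-6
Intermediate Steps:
B(E, L) = 2*L/(L - 5*E²) (B(E, L) = (2*L)/(L + (-5*E)*E) = (2*L)/(L - 5*E²) = 2*L/(L - 5*E²))
1/(B(T(17, -3), 912) + 512597) = 1/(-2*912/(-1*912 + 5*(-4)²) + 512597) = 1/(-2*912/(-912 + 5*16) + 512597) = 1/(-2*912/(-912 + 80) + 512597) = 1/(-2*912/(-832) + 512597) = 1/(-2*912*(-1/832) + 512597) = 1/(57/26 + 512597) = 1/(13327579/26) = 26/13327579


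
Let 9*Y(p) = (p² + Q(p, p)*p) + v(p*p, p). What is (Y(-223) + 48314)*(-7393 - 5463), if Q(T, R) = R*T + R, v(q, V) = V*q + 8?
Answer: 278266088752/9 ≈ 3.0918e+10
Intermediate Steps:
v(q, V) = 8 + V*q
Q(T, R) = R + R*T
Y(p) = 8/9 + p²/9 + p³/9 + p²*(1 + p)/9 (Y(p) = ((p² + (p*(1 + p))*p) + (8 + p*(p*p)))/9 = ((p² + p²*(1 + p)) + (8 + p*p²))/9 = ((p² + p²*(1 + p)) + (8 + p³))/9 = (8 + p² + p³ + p²*(1 + p))/9 = 8/9 + p²/9 + p³/9 + p²*(1 + p)/9)
(Y(-223) + 48314)*(-7393 - 5463) = ((8/9 + (2/9)*(-223)² + (2/9)*(-223)³) + 48314)*(-7393 - 5463) = ((8/9 + (2/9)*49729 + (2/9)*(-11089567)) + 48314)*(-12856) = ((8/9 + 99458/9 - 22179134/9) + 48314)*(-12856) = (-22079668/9 + 48314)*(-12856) = -21644842/9*(-12856) = 278266088752/9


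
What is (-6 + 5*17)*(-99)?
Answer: -7821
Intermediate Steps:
(-6 + 5*17)*(-99) = (-6 + 85)*(-99) = 79*(-99) = -7821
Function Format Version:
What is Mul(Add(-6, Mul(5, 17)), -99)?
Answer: -7821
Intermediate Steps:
Mul(Add(-6, Mul(5, 17)), -99) = Mul(Add(-6, 85), -99) = Mul(79, -99) = -7821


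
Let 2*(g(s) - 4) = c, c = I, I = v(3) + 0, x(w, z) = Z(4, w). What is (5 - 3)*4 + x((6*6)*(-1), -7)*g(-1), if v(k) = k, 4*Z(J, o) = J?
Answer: 27/2 ≈ 13.500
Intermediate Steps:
Z(J, o) = J/4
x(w, z) = 1 (x(w, z) = (¼)*4 = 1)
I = 3 (I = 3 + 0 = 3)
c = 3
g(s) = 11/2 (g(s) = 4 + (½)*3 = 4 + 3/2 = 11/2)
(5 - 3)*4 + x((6*6)*(-1), -7)*g(-1) = (5 - 3)*4 + 1*(11/2) = 2*4 + 11/2 = 8 + 11/2 = 27/2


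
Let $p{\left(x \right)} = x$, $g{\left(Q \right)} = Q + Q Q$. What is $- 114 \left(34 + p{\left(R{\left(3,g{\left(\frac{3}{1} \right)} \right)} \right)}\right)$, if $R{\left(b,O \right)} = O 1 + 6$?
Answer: $-5928$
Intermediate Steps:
$g{\left(Q \right)} = Q + Q^{2}$
$R{\left(b,O \right)} = 6 + O$ ($R{\left(b,O \right)} = O + 6 = 6 + O$)
$- 114 \left(34 + p{\left(R{\left(3,g{\left(\frac{3}{1} \right)} \right)} \right)}\right) = - 114 \left(34 + \left(6 + \frac{3}{1} \left(1 + \frac{3}{1}\right)\right)\right) = - 114 \left(34 + \left(6 + 3 \cdot 1 \left(1 + 3 \cdot 1\right)\right)\right) = - 114 \left(34 + \left(6 + 3 \left(1 + 3\right)\right)\right) = - 114 \left(34 + \left(6 + 3 \cdot 4\right)\right) = - 114 \left(34 + \left(6 + 12\right)\right) = - 114 \left(34 + 18\right) = \left(-114\right) 52 = -5928$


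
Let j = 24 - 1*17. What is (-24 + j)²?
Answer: 289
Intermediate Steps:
j = 7 (j = 24 - 17 = 7)
(-24 + j)² = (-24 + 7)² = (-17)² = 289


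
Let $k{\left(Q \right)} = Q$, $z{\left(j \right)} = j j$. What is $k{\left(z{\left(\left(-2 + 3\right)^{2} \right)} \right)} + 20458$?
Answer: $20459$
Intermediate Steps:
$z{\left(j \right)} = j^{2}$
$k{\left(z{\left(\left(-2 + 3\right)^{2} \right)} \right)} + 20458 = \left(\left(-2 + 3\right)^{2}\right)^{2} + 20458 = \left(1^{2}\right)^{2} + 20458 = 1^{2} + 20458 = 1 + 20458 = 20459$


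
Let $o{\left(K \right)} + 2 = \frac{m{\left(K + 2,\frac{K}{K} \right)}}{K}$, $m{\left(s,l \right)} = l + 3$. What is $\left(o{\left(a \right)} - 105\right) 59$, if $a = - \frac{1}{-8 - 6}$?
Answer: $-3009$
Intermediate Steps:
$m{\left(s,l \right)} = 3 + l$
$a = \frac{1}{14}$ ($a = - \frac{1}{-14} = \left(-1\right) \left(- \frac{1}{14}\right) = \frac{1}{14} \approx 0.071429$)
$o{\left(K \right)} = -2 + \frac{4}{K}$ ($o{\left(K \right)} = -2 + \frac{3 + \frac{K}{K}}{K} = -2 + \frac{3 + 1}{K} = -2 + \frac{4}{K}$)
$\left(o{\left(a \right)} - 105\right) 59 = \left(\left(-2 + 4 \frac{1}{\frac{1}{14}}\right) - 105\right) 59 = \left(\left(-2 + 4 \cdot 14\right) - 105\right) 59 = \left(\left(-2 + 56\right) - 105\right) 59 = \left(54 - 105\right) 59 = \left(-51\right) 59 = -3009$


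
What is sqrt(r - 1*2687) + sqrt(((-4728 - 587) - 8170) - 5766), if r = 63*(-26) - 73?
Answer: I*(sqrt(4398) + 3*sqrt(2139)) ≈ 205.07*I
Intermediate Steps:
r = -1711 (r = -1638 - 73 = -1711)
sqrt(r - 1*2687) + sqrt(((-4728 - 587) - 8170) - 5766) = sqrt(-1711 - 1*2687) + sqrt(((-4728 - 587) - 8170) - 5766) = sqrt(-1711 - 2687) + sqrt((-5315 - 8170) - 5766) = sqrt(-4398) + sqrt(-13485 - 5766) = I*sqrt(4398) + sqrt(-19251) = I*sqrt(4398) + 3*I*sqrt(2139)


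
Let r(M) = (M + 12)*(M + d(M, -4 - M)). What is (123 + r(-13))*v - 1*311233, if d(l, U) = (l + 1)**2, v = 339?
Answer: -313945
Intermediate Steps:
d(l, U) = (1 + l)**2
r(M) = (12 + M)*(M + (1 + M)**2) (r(M) = (M + 12)*(M + (1 + M)**2) = (12 + M)*(M + (1 + M)**2))
(123 + r(-13))*v - 1*311233 = (123 + (12 + (-13)**3 + 15*(-13)**2 + 37*(-13)))*339 - 1*311233 = (123 + (12 - 2197 + 15*169 - 481))*339 - 311233 = (123 + (12 - 2197 + 2535 - 481))*339 - 311233 = (123 - 131)*339 - 311233 = -8*339 - 311233 = -2712 - 311233 = -313945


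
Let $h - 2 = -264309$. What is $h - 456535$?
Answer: $-720842$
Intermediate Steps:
$h = -264307$ ($h = 2 - 264309 = -264307$)
$h - 456535 = -264307 - 456535 = -720842$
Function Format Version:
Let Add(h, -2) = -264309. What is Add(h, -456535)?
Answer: -720842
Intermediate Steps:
h = -264307 (h = Add(2, -264309) = -264307)
Add(h, -456535) = Add(-264307, -456535) = -720842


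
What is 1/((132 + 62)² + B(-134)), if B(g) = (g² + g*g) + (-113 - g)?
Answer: 1/73569 ≈ 1.3593e-5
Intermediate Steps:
B(g) = -113 - g + 2*g² (B(g) = (g² + g²) + (-113 - g) = 2*g² + (-113 - g) = -113 - g + 2*g²)
1/((132 + 62)² + B(-134)) = 1/((132 + 62)² + (-113 - 1*(-134) + 2*(-134)²)) = 1/(194² + (-113 + 134 + 2*17956)) = 1/(37636 + (-113 + 134 + 35912)) = 1/(37636 + 35933) = 1/73569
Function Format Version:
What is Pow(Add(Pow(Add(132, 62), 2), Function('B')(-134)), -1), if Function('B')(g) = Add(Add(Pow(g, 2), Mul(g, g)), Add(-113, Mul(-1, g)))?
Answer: Rational(1, 73569) ≈ 1.3593e-5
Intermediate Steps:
Function('B')(g) = Add(-113, Mul(-1, g), Mul(2, Pow(g, 2))) (Function('B')(g) = Add(Add(Pow(g, 2), Pow(g, 2)), Add(-113, Mul(-1, g))) = Add(Mul(2, Pow(g, 2)), Add(-113, Mul(-1, g))) = Add(-113, Mul(-1, g), Mul(2, Pow(g, 2))))
Pow(Add(Pow(Add(132, 62), 2), Function('B')(-134)), -1) = Pow(Add(Pow(Add(132, 62), 2), Add(-113, Mul(-1, -134), Mul(2, Pow(-134, 2)))), -1) = Pow(Add(Pow(194, 2), Add(-113, 134, Mul(2, 17956))), -1) = Pow(Add(37636, Add(-113, 134, 35912)), -1) = Pow(Add(37636, 35933), -1) = Pow(73569, -1) = Rational(1, 73569)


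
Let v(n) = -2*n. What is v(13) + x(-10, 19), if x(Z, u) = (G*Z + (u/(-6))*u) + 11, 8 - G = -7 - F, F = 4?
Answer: -1591/6 ≈ -265.17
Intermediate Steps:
G = 19 (G = 8 - (-7 - 1*4) = 8 - (-7 - 4) = 8 - 1*(-11) = 8 + 11 = 19)
x(Z, u) = 11 + 19*Z - u**2/6 (x(Z, u) = (19*Z + (u/(-6))*u) + 11 = (19*Z + (u*(-1/6))*u) + 11 = (19*Z + (-u/6)*u) + 11 = (19*Z - u**2/6) + 11 = 11 + 19*Z - u**2/6)
v(13) + x(-10, 19) = -2*13 + (11 + 19*(-10) - 1/6*19**2) = -26 + (11 - 190 - 1/6*361) = -26 + (11 - 190 - 361/6) = -26 - 1435/6 = -1591/6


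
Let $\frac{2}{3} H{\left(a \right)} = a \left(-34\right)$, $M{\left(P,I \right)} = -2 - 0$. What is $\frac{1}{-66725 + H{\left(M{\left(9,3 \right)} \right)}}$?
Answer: $- \frac{1}{66623} \approx -1.501 \cdot 10^{-5}$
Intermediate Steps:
$M{\left(P,I \right)} = -2$ ($M{\left(P,I \right)} = -2 + 0 = -2$)
$H{\left(a \right)} = - 51 a$ ($H{\left(a \right)} = \frac{3 a \left(-34\right)}{2} = \frac{3 \left(- 34 a\right)}{2} = - 51 a$)
$\frac{1}{-66725 + H{\left(M{\left(9,3 \right)} \right)}} = \frac{1}{-66725 - -102} = \frac{1}{-66725 + 102} = \frac{1}{-66623} = - \frac{1}{66623}$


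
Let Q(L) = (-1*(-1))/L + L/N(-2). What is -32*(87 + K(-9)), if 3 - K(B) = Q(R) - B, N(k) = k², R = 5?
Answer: -12728/5 ≈ -2545.6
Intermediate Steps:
Q(L) = 1/L + L/4 (Q(L) = (-1*(-1))/L + L/((-2)²) = 1/L + L/4)
K(B) = 31/20 + B (K(B) = 3 - ((1/5 + (¼)*5) - B) = 3 - ((⅕ + 5/4) - B) = 3 - (29/20 - B) = 3 + (-29/20 + B) = 31/20 + B)
-32*(87 + K(-9)) = -32*(87 + (31/20 - 9)) = -32*(87 - 149/20) = -32*1591/20 = -12728/5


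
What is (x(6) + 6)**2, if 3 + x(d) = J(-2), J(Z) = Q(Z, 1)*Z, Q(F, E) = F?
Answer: 49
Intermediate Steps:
J(Z) = Z**2 (J(Z) = Z*Z = Z**2)
x(d) = 1 (x(d) = -3 + (-2)**2 = -3 + 4 = 1)
(x(6) + 6)**2 = (1 + 6)**2 = 7**2 = 49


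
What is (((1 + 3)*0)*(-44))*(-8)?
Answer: 0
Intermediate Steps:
(((1 + 3)*0)*(-44))*(-8) = ((4*0)*(-44))*(-8) = (0*(-44))*(-8) = 0*(-8) = 0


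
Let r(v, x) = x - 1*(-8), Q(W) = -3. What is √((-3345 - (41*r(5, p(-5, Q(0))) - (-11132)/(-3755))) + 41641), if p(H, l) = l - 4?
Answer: 3*√59937584115/3755 ≈ 195.60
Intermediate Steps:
p(H, l) = -4 + l
r(v, x) = 8 + x (r(v, x) = x + 8 = 8 + x)
√((-3345 - (41*r(5, p(-5, Q(0))) - (-11132)/(-3755))) + 41641) = √((-3345 - (41*(8 + (-4 - 3)) - (-11132)/(-3755))) + 41641) = √((-3345 - (41*(8 - 7) - (-11132)*(-1)/3755)) + 41641) = √((-3345 - (41*1 - 1*11132/3755)) + 41641) = √((-3345 - (41 - 11132/3755)) + 41641) = √((-3345 - 1*142823/3755) + 41641) = √((-3345 - 142823/3755) + 41641) = √(-12703298/3755 + 41641) = √(143658657/3755) = 3*√59937584115/3755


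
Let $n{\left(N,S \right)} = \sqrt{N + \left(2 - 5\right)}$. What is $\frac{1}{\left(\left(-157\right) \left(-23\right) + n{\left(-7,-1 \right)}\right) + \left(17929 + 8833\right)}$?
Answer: $\frac{30373}{922519139} - \frac{i \sqrt{10}}{922519139} \approx 3.2924 \cdot 10^{-5} - 3.4279 \cdot 10^{-9} i$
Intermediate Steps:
$n{\left(N,S \right)} = \sqrt{-3 + N}$ ($n{\left(N,S \right)} = \sqrt{N + \left(2 - 5\right)} = \sqrt{N - 3} = \sqrt{-3 + N}$)
$\frac{1}{\left(\left(-157\right) \left(-23\right) + n{\left(-7,-1 \right)}\right) + \left(17929 + 8833\right)} = \frac{1}{\left(\left(-157\right) \left(-23\right) + \sqrt{-3 - 7}\right) + \left(17929 + 8833\right)} = \frac{1}{\left(3611 + \sqrt{-10}\right) + 26762} = \frac{1}{\left(3611 + i \sqrt{10}\right) + 26762} = \frac{1}{30373 + i \sqrt{10}}$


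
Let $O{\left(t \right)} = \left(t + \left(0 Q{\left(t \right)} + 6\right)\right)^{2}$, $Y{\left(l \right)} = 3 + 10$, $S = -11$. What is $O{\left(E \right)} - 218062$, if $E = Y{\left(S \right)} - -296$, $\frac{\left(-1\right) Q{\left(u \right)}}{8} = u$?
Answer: $-118837$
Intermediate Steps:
$Y{\left(l \right)} = 13$
$Q{\left(u \right)} = - 8 u$
$E = 309$ ($E = 13 - -296 = 13 + 296 = 309$)
$O{\left(t \right)} = \left(6 + t\right)^{2}$ ($O{\left(t \right)} = \left(t + \left(0 \left(- 8 t\right) + 6\right)\right)^{2} = \left(t + \left(0 + 6\right)\right)^{2} = \left(t + 6\right)^{2} = \left(6 + t\right)^{2}$)
$O{\left(E \right)} - 218062 = \left(6 + 309\right)^{2} - 218062 = 315^{2} - 218062 = 99225 - 218062 = -118837$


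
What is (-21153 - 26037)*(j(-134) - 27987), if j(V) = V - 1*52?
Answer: 1329483870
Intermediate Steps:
j(V) = -52 + V (j(V) = V - 52 = -52 + V)
(-21153 - 26037)*(j(-134) - 27987) = (-21153 - 26037)*((-52 - 134) - 27987) = -47190*(-186 - 27987) = -47190*(-28173) = 1329483870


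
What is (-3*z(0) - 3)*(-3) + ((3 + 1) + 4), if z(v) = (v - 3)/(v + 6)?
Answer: 25/2 ≈ 12.500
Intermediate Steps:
z(v) = (-3 + v)/(6 + v)
(-3*z(0) - 3)*(-3) + ((3 + 1) + 4) = (-3*(-3 + 0)/(6 + 0) - 3)*(-3) + ((3 + 1) + 4) = (-3*(-3)/6 - 3)*(-3) + (4 + 4) = (-(-3)/2 - 3)*(-3) + 8 = (-3*(-½) - 3)*(-3) + 8 = (3/2 - 3)*(-3) + 8 = -3/2*(-3) + 8 = 9/2 + 8 = 25/2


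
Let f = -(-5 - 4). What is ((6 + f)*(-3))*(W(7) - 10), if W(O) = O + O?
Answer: -180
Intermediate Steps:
f = 9 (f = -1*(-9) = 9)
W(O) = 2*O
((6 + f)*(-3))*(W(7) - 10) = ((6 + 9)*(-3))*(2*7 - 10) = (15*(-3))*(14 - 10) = -45*4 = -180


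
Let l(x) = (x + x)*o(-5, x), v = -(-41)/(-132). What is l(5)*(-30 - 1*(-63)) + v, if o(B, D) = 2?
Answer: 87079/132 ≈ 659.69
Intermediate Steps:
v = -41/132 (v = -(-41)*(-1)/132 = -1*41/132 = -41/132 ≈ -0.31061)
l(x) = 4*x (l(x) = (x + x)*2 = (2*x)*2 = 4*x)
l(5)*(-30 - 1*(-63)) + v = (4*5)*(-30 - 1*(-63)) - 41/132 = 20*(-30 + 63) - 41/132 = 20*33 - 41/132 = 660 - 41/132 = 87079/132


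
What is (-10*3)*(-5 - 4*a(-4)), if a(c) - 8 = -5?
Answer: 510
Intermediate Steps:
a(c) = 3 (a(c) = 8 - 5 = 3)
(-10*3)*(-5 - 4*a(-4)) = (-10*3)*(-5 - 4*3) = -30*(-5 - 12) = -30*(-17) = 510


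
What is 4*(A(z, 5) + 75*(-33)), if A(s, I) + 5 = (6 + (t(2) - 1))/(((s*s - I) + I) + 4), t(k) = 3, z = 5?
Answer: -287648/29 ≈ -9918.9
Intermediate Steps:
A(s, I) = -5 + 8/(4 + s²) (A(s, I) = -5 + (6 + (3 - 1))/(((s*s - I) + I) + 4) = -5 + (6 + 2)/(((s² - I) + I) + 4) = -5 + 8/(s² + 4) = -5 + 8/(4 + s²))
4*(A(z, 5) + 75*(-33)) = 4*((-12 - 5*5²)/(4 + 5²) + 75*(-33)) = 4*((-12 - 5*25)/(4 + 25) - 2475) = 4*((-12 - 125)/29 - 2475) = 4*((1/29)*(-137) - 2475) = 4*(-137/29 - 2475) = 4*(-71912/29) = -287648/29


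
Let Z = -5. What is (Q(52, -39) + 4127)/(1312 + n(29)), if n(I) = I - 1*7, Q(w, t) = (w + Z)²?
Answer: 3168/667 ≈ 4.7496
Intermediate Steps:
Q(w, t) = (-5 + w)² (Q(w, t) = (w - 5)² = (-5 + w)²)
n(I) = -7 + I (n(I) = I - 7 = -7 + I)
(Q(52, -39) + 4127)/(1312 + n(29)) = ((-5 + 52)² + 4127)/(1312 + (-7 + 29)) = (47² + 4127)/(1312 + 22) = (2209 + 4127)/1334 = 6336*(1/1334) = 3168/667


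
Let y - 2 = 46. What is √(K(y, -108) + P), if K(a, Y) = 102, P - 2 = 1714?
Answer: 3*√202 ≈ 42.638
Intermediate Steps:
P = 1716 (P = 2 + 1714 = 1716)
y = 48 (y = 2 + 46 = 48)
√(K(y, -108) + P) = √(102 + 1716) = √1818 = 3*√202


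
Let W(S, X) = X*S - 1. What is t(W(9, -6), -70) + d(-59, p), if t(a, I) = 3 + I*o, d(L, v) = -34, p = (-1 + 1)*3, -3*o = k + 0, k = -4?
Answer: -373/3 ≈ -124.33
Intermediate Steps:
W(S, X) = -1 + S*X (W(S, X) = S*X - 1 = -1 + S*X)
o = 4/3 (o = -(-4 + 0)/3 = -⅓*(-4) = 4/3 ≈ 1.3333)
p = 0 (p = 0*3 = 0)
t(a, I) = 3 + 4*I/3 (t(a, I) = 3 + I*(4/3) = 3 + 4*I/3)
t(W(9, -6), -70) + d(-59, p) = (3 + (4/3)*(-70)) - 34 = (3 - 280/3) - 34 = -271/3 - 34 = -373/3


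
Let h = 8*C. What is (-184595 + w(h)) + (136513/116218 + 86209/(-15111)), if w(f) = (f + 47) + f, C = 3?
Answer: -324021357720619/1756170198 ≈ -1.8450e+5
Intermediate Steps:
h = 24 (h = 8*3 = 24)
w(f) = 47 + 2*f (w(f) = (47 + f) + f = 47 + 2*f)
(-184595 + w(h)) + (136513/116218 + 86209/(-15111)) = (-184595 + (47 + 2*24)) + (136513/116218 + 86209/(-15111)) = (-184595 + (47 + 48)) + (136513*(1/116218) + 86209*(-1/15111)) = (-184595 + 95) + (136513/116218 - 86209/15111) = -184500 - 7956189619/1756170198 = -324021357720619/1756170198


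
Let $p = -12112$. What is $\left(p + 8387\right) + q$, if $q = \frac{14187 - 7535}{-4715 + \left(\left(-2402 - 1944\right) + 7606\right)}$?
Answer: $- \frac{5426527}{1455} \approx -3729.6$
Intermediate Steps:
$q = - \frac{6652}{1455}$ ($q = \frac{6652}{-4715 + \left(\left(-2402 - 1944\right) + 7606\right)} = \frac{6652}{-4715 + \left(-4346 + 7606\right)} = \frac{6652}{-4715 + 3260} = \frac{6652}{-1455} = 6652 \left(- \frac{1}{1455}\right) = - \frac{6652}{1455} \approx -4.5718$)
$\left(p + 8387\right) + q = \left(-12112 + 8387\right) - \frac{6652}{1455} = -3725 - \frac{6652}{1455} = - \frac{5426527}{1455}$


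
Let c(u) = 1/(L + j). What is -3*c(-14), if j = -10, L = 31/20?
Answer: 60/169 ≈ 0.35503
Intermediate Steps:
L = 31/20 (L = 31*(1/20) = 31/20 ≈ 1.5500)
c(u) = -20/169 (c(u) = 1/(31/20 - 10) = 1/(-169/20) = -20/169)
-3*c(-14) = -3*(-20/169) = 60/169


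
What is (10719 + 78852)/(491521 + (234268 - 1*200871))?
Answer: 89571/524918 ≈ 0.17064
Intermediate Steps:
(10719 + 78852)/(491521 + (234268 - 1*200871)) = 89571/(491521 + (234268 - 200871)) = 89571/(491521 + 33397) = 89571/524918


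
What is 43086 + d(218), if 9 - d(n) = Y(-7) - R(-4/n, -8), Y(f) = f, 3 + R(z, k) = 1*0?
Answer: 43099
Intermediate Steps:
R(z, k) = -3 (R(z, k) = -3 + 1*0 = -3 + 0 = -3)
d(n) = 13 (d(n) = 9 - (-7 - 1*(-3)) = 9 - (-7 + 3) = 9 - 1*(-4) = 9 + 4 = 13)
43086 + d(218) = 43086 + 13 = 43099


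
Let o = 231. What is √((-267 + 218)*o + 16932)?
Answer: √5613 ≈ 74.920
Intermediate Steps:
√((-267 + 218)*o + 16932) = √((-267 + 218)*231 + 16932) = √(-49*231 + 16932) = √(-11319 + 16932) = √5613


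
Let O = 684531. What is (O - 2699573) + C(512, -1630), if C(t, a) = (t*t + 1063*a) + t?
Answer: -3485076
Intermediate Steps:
C(t, a) = t + t² + 1063*a (C(t, a) = (t² + 1063*a) + t = t + t² + 1063*a)
(O - 2699573) + C(512, -1630) = (684531 - 2699573) + (512 + 512² + 1063*(-1630)) = -2015042 + (512 + 262144 - 1732690) = -2015042 - 1470034 = -3485076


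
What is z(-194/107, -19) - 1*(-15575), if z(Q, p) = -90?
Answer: 15485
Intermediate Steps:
z(-194/107, -19) - 1*(-15575) = -90 - 1*(-15575) = -90 + 15575 = 15485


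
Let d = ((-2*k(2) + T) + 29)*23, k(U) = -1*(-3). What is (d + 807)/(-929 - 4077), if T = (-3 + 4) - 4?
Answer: -1267/5006 ≈ -0.25310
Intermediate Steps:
k(U) = 3
T = -3 (T = 1 - 4 = -3)
d = 460 (d = ((-2*3 - 3) + 29)*23 = ((-6 - 3) + 29)*23 = (-9 + 29)*23 = 20*23 = 460)
(d + 807)/(-929 - 4077) = (460 + 807)/(-929 - 4077) = 1267/(-5006) = 1267*(-1/5006) = -1267/5006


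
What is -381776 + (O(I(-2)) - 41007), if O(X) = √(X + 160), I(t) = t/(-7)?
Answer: -422783 + √7854/7 ≈ -4.2277e+5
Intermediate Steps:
I(t) = -t/7 (I(t) = t*(-⅐) = -t/7)
O(X) = √(160 + X)
-381776 + (O(I(-2)) - 41007) = -381776 + (√(160 - ⅐*(-2)) - 41007) = -381776 + (√(160 + 2/7) - 41007) = -381776 + (√(1122/7) - 41007) = -381776 + (√7854/7 - 41007) = -381776 + (-41007 + √7854/7) = -422783 + √7854/7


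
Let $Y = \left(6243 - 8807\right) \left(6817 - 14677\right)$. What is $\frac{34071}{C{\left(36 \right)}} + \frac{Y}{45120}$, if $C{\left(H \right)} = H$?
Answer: $\frac{196423}{141} \approx 1393.1$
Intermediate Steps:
$Y = 20153040$ ($Y = \left(-2564\right) \left(-7860\right) = 20153040$)
$\frac{34071}{C{\left(36 \right)}} + \frac{Y}{45120} = \frac{34071}{36} + \frac{20153040}{45120} = 34071 \cdot \frac{1}{36} + 20153040 \cdot \frac{1}{45120} = \frac{11357}{12} + \frac{83971}{188} = \frac{196423}{141}$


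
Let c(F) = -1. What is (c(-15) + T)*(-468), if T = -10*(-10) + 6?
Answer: -49140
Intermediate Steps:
T = 106 (T = 100 + 6 = 106)
(c(-15) + T)*(-468) = (-1 + 106)*(-468) = 105*(-468) = -49140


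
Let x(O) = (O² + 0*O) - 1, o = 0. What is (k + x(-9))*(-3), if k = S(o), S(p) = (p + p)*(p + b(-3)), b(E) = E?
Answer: -240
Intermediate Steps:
S(p) = 2*p*(-3 + p) (S(p) = (p + p)*(p - 3) = (2*p)*(-3 + p) = 2*p*(-3 + p))
x(O) = -1 + O² (x(O) = (O² + 0) - 1 = O² - 1 = -1 + O²)
k = 0 (k = 2*0*(-3 + 0) = 2*0*(-3) = 0)
(k + x(-9))*(-3) = (0 + (-1 + (-9)²))*(-3) = (0 + (-1 + 81))*(-3) = (0 + 80)*(-3) = 80*(-3) = -240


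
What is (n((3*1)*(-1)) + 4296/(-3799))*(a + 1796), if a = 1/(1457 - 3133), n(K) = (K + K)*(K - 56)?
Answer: 2017591426125/3183562 ≈ 6.3375e+5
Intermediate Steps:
n(K) = 2*K*(-56 + K) (n(K) = (2*K)*(-56 + K) = 2*K*(-56 + K))
a = -1/1676 (a = 1/(-1676) = -1/1676 ≈ -0.00059666)
(n((3*1)*(-1)) + 4296/(-3799))*(a + 1796) = (2*((3*1)*(-1))*(-56 + (3*1)*(-1)) + 4296/(-3799))*(-1/1676 + 1796) = (2*(3*(-1))*(-56 + 3*(-1)) + 4296*(-1/3799))*(3010095/1676) = (2*(-3)*(-56 - 3) - 4296/3799)*(3010095/1676) = (2*(-3)*(-59) - 4296/3799)*(3010095/1676) = (354 - 4296/3799)*(3010095/1676) = (1340550/3799)*(3010095/1676) = 2017591426125/3183562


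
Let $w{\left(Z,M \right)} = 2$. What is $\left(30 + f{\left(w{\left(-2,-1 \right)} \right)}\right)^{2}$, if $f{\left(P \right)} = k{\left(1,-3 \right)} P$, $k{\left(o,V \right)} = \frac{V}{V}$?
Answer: $1024$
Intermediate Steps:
$k{\left(o,V \right)} = 1$
$f{\left(P \right)} = P$ ($f{\left(P \right)} = 1 P = P$)
$\left(30 + f{\left(w{\left(-2,-1 \right)} \right)}\right)^{2} = \left(30 + 2\right)^{2} = 32^{2} = 1024$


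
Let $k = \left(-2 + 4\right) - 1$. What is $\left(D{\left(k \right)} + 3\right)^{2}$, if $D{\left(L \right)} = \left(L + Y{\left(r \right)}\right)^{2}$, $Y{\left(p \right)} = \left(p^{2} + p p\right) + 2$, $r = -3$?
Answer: $197136$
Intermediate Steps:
$k = 1$ ($k = 2 - 1 = 1$)
$Y{\left(p \right)} = 2 + 2 p^{2}$ ($Y{\left(p \right)} = \left(p^{2} + p^{2}\right) + 2 = 2 p^{2} + 2 = 2 + 2 p^{2}$)
$D{\left(L \right)} = \left(20 + L\right)^{2}$ ($D{\left(L \right)} = \left(L + \left(2 + 2 \left(-3\right)^{2}\right)\right)^{2} = \left(L + \left(2 + 2 \cdot 9\right)\right)^{2} = \left(L + \left(2 + 18\right)\right)^{2} = \left(L + 20\right)^{2} = \left(20 + L\right)^{2}$)
$\left(D{\left(k \right)} + 3\right)^{2} = \left(\left(20 + 1\right)^{2} + 3\right)^{2} = \left(21^{2} + 3\right)^{2} = \left(441 + 3\right)^{2} = 444^{2} = 197136$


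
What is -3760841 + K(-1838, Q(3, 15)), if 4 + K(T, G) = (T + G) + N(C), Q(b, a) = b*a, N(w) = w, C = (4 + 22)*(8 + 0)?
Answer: -3762430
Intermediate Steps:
C = 208 (C = 26*8 = 208)
Q(b, a) = a*b
K(T, G) = 204 + G + T (K(T, G) = -4 + ((T + G) + 208) = -4 + ((G + T) + 208) = -4 + (208 + G + T) = 204 + G + T)
-3760841 + K(-1838, Q(3, 15)) = -3760841 + (204 + 15*3 - 1838) = -3760841 + (204 + 45 - 1838) = -3760841 - 1589 = -3762430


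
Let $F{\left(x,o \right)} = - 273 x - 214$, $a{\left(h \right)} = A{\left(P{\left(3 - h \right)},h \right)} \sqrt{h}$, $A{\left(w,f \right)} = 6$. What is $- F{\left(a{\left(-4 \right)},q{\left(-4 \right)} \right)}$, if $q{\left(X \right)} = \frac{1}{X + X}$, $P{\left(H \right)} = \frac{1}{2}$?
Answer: $214 + 3276 i \approx 214.0 + 3276.0 i$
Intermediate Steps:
$P{\left(H \right)} = \frac{1}{2}$
$a{\left(h \right)} = 6 \sqrt{h}$
$q{\left(X \right)} = \frac{1}{2 X}$
$F{\left(x,o \right)} = -214 - 273 x$
$- F{\left(a{\left(-4 \right)},q{\left(-4 \right)} \right)} = - (-214 - 273 \cdot 6 \sqrt{-4}) = - (-214 - 273 \cdot 6 \cdot 2 i) = - (-214 - 273 \cdot 12 i) = - (-214 - 3276 i) = 214 + 3276 i$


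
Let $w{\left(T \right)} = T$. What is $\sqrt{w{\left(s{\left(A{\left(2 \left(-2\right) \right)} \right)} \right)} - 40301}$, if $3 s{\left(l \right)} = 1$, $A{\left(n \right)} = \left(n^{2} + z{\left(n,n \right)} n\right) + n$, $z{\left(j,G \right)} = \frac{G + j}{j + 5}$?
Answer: $\frac{i \sqrt{362706}}{3} \approx 200.75 i$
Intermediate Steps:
$z{\left(j,G \right)} = \frac{G + j}{5 + j}$
$A{\left(n \right)} = n + n^{2} + \frac{2 n^{2}}{5 + n}$ ($A{\left(n \right)} = \left(n^{2} + \frac{n + n}{5 + n} n\right) + n = \left(n^{2} + \frac{2 n}{5 + n} n\right) + n = \left(n^{2} + \frac{2 n^{2}}{5 + n}\right) + n = n + n^{2} + \frac{2 n^{2}}{5 + n}$)
$s{\left(l \right)} = \frac{1}{3}$ ($s{\left(l \right)} = \frac{1}{3} \cdot 1 = \frac{1}{3}$)
$\sqrt{w{\left(s{\left(A{\left(2 \left(-2\right) \right)} \right)} \right)} - 40301} = \sqrt{\frac{1}{3} - 40301} = \sqrt{- \frac{120902}{3}} = \frac{i \sqrt{362706}}{3}$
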